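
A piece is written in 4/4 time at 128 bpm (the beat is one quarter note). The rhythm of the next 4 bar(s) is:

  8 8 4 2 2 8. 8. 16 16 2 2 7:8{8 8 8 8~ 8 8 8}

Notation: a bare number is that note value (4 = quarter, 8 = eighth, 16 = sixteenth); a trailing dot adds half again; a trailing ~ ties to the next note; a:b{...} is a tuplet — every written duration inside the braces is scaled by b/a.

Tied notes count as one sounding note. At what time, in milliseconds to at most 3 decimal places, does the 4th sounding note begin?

1. 0.0ms @ 0 + 234.375ms (1/2)
2. 234.375ms @ 1/2 + 234.375ms (1/2)
3. 468.75ms @ 1 + 468.75ms (1)
4. 937.5ms @ 2 + 937.5ms (2)
5. 1875.0ms @ 4 + 937.5ms (2)
6. 2812.5ms @ 6 + 351.562ms (3/4)
7. 3164.062ms @ 27/4 + 351.562ms (3/4)
8. 3515.625ms @ 15/2 + 117.188ms (1/4)
9. 3632.812ms @ 31/4 + 117.188ms (1/4)
10. 3750.0ms @ 8 + 937.5ms (2)
11. 4687.5ms @ 10 + 937.5ms (2)
12. 5625.0ms @ 12 + 267.857ms (4/7)
13. 5892.857ms @ 88/7 + 267.857ms (4/7)
14. 6160.714ms @ 92/7 + 267.857ms (4/7)
15. 6428.571ms @ 96/7 + 535.714ms (8/7)
16. 6964.286ms @ 104/7 + 267.857ms (4/7)
17. 7232.143ms @ 108/7 + 267.857ms (4/7)

note 4 onset = 2b = 937.5ms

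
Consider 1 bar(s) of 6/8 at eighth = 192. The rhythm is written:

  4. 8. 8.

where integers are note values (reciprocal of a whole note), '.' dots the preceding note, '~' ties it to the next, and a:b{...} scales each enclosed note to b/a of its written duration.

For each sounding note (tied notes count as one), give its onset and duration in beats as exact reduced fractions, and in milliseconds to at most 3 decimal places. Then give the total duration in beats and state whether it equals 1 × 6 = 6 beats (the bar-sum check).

1) 0.0ms=0b +937.5ms=3b
2) 937.5ms=3b +468.75ms=3/2b
3) 1406.25ms=9/2b +468.75ms=3/2b
Σ=6b of 6 (192bpm 6/8) — PASS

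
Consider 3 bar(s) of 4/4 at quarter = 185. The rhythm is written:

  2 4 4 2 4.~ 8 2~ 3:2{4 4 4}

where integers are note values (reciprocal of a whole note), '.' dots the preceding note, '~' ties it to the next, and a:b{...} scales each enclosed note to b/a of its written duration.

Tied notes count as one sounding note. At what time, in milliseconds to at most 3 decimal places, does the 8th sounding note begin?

1. 0.0ms @ 0 + 648.649ms (2)
2. 648.649ms @ 2 + 324.324ms (1)
3. 972.973ms @ 3 + 324.324ms (1)
4. 1297.297ms @ 4 + 648.649ms (2)
5. 1945.946ms @ 6 + 648.649ms (2)
6. 2594.595ms @ 8 + 864.865ms (8/3)
7. 3459.459ms @ 32/3 + 216.216ms (2/3)
8. 3675.676ms @ 34/3 + 216.216ms (2/3)

note 8 onset = 34/3b = 3675.676ms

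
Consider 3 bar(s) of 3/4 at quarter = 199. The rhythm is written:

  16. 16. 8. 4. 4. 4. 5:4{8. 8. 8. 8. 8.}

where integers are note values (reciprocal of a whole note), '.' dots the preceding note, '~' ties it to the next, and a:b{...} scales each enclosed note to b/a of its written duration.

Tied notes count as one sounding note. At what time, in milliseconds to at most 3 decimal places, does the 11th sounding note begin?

note 11 onset = 42/5b = 2532.663ms

1. 0.0ms @ 0 + 113.065ms (3/8)
2. 113.065ms @ 3/8 + 113.065ms (3/8)
3. 226.131ms @ 3/4 + 226.131ms (3/4)
4. 452.261ms @ 3/2 + 452.261ms (3/2)
5. 904.523ms @ 3 + 452.261ms (3/2)
6. 1356.784ms @ 9/2 + 452.261ms (3/2)
7. 1809.045ms @ 6 + 180.905ms (3/5)
8. 1989.95ms @ 33/5 + 180.905ms (3/5)
9. 2170.854ms @ 36/5 + 180.905ms (3/5)
10. 2351.759ms @ 39/5 + 180.905ms (3/5)
11. 2532.663ms @ 42/5 + 180.905ms (3/5)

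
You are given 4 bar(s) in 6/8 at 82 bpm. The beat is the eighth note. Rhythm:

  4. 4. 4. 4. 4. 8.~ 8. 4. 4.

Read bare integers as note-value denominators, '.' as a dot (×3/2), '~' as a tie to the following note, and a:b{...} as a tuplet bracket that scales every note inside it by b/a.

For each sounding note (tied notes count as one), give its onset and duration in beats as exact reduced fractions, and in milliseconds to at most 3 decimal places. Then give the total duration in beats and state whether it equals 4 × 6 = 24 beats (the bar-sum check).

1) 0.0ms=0b +2195.122ms=3b
2) 2195.122ms=3b +2195.122ms=3b
3) 4390.244ms=6b +2195.122ms=3b
4) 6585.366ms=9b +2195.122ms=3b
5) 8780.488ms=12b +2195.122ms=3b
6) 10975.61ms=15b +2195.122ms=3b
7) 13170.732ms=18b +2195.122ms=3b
8) 15365.854ms=21b +2195.122ms=3b
Σ=24b of 24 (82bpm 6/8) — PASS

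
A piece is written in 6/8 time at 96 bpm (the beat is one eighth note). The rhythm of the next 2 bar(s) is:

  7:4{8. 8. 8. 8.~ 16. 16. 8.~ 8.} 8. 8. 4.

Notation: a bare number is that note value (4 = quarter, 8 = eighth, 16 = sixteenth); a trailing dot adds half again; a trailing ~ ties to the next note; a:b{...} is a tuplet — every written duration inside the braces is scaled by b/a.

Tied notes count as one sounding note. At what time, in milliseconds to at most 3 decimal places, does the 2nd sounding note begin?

note 2 onset = 6/7b = 535.714ms

1. 0.0ms @ 0 + 535.714ms (6/7)
2. 535.714ms @ 6/7 + 535.714ms (6/7)
3. 1071.429ms @ 12/7 + 535.714ms (6/7)
4. 1607.143ms @ 18/7 + 803.571ms (9/7)
5. 2410.714ms @ 27/7 + 267.857ms (3/7)
6. 2678.571ms @ 30/7 + 1071.429ms (12/7)
7. 3750.0ms @ 6 + 937.5ms (3/2)
8. 4687.5ms @ 15/2 + 937.5ms (3/2)
9. 5625.0ms @ 9 + 1875.0ms (3)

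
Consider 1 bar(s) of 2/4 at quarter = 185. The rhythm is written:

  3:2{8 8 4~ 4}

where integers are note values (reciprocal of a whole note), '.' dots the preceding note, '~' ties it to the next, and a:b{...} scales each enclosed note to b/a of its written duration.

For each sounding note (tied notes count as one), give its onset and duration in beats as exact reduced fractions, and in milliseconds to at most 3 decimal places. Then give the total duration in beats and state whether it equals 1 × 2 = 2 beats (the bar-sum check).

1) 0.0ms=0b +108.108ms=1/3b
2) 108.108ms=1/3b +108.108ms=1/3b
3) 216.216ms=2/3b +432.432ms=4/3b
Σ=2b of 2 (185bpm 2/4) — PASS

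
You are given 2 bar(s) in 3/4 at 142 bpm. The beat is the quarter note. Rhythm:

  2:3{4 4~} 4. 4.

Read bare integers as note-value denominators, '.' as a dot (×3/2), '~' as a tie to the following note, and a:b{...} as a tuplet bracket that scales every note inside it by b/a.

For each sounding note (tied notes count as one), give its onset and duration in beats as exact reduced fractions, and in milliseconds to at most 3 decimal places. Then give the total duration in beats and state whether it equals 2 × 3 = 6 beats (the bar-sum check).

1) 0.0ms=0b +633.803ms=3/2b
2) 633.803ms=3/2b +1267.606ms=3b
3) 1901.408ms=9/2b +633.803ms=3/2b
Σ=6b of 6 (142bpm 3/4) — PASS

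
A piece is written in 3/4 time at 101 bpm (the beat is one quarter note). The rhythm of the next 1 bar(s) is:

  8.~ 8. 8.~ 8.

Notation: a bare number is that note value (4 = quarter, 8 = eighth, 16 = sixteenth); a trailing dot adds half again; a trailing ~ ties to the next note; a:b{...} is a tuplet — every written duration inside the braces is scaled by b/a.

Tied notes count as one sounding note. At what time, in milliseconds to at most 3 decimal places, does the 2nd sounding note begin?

note 2 onset = 3/2b = 891.089ms

1. 0.0ms @ 0 + 891.089ms (3/2)
2. 891.089ms @ 3/2 + 891.089ms (3/2)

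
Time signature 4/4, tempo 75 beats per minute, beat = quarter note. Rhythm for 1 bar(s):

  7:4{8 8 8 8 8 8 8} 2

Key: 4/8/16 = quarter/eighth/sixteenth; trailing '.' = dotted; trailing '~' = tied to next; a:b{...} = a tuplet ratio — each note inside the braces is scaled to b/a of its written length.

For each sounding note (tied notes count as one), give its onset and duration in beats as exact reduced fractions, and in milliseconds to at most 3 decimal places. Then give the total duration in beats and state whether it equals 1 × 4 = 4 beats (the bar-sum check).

1) 0.0ms=0b +228.571ms=2/7b
2) 228.571ms=2/7b +228.571ms=2/7b
3) 457.143ms=4/7b +228.571ms=2/7b
4) 685.714ms=6/7b +228.571ms=2/7b
5) 914.286ms=8/7b +228.571ms=2/7b
6) 1142.857ms=10/7b +228.571ms=2/7b
7) 1371.429ms=12/7b +228.571ms=2/7b
8) 1600.0ms=2b +1600.0ms=2b
Σ=4b of 4 (75bpm 4/4) — PASS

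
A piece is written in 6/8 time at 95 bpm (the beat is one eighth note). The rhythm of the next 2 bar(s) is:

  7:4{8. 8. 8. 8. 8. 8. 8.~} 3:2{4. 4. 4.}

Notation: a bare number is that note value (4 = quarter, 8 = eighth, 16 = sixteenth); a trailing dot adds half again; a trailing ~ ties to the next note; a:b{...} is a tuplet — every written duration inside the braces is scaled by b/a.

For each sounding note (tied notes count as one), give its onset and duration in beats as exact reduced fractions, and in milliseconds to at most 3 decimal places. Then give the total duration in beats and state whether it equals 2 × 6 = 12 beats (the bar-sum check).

1) 0.0ms=0b +541.353ms=6/7b
2) 541.353ms=6/7b +541.353ms=6/7b
3) 1082.707ms=12/7b +541.353ms=6/7b
4) 1624.06ms=18/7b +541.353ms=6/7b
5) 2165.414ms=24/7b +541.353ms=6/7b
6) 2706.767ms=30/7b +541.353ms=6/7b
7) 3248.12ms=36/7b +1804.511ms=20/7b
8) 5052.632ms=8b +1263.158ms=2b
9) 6315.789ms=10b +1263.158ms=2b
Σ=12b of 12 (95bpm 6/8) — PASS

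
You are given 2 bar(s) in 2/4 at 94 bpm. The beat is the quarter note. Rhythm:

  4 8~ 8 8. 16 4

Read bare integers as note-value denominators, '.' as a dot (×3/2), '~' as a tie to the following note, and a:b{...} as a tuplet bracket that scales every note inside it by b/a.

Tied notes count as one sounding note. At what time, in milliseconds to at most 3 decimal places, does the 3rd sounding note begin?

1. 0.0ms @ 0 + 638.298ms (1)
2. 638.298ms @ 1 + 638.298ms (1)
3. 1276.596ms @ 2 + 478.723ms (3/4)
4. 1755.319ms @ 11/4 + 159.574ms (1/4)
5. 1914.894ms @ 3 + 638.298ms (1)

note 3 onset = 2b = 1276.596ms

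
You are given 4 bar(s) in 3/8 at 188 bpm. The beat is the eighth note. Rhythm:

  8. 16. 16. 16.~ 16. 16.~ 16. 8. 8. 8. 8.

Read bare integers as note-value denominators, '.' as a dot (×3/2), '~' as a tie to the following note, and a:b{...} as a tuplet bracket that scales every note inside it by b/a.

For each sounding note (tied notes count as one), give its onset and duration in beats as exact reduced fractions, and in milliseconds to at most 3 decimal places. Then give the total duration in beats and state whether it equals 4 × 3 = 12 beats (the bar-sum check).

1) 0.0ms=0b +478.723ms=3/2b
2) 478.723ms=3/2b +239.362ms=3/4b
3) 718.085ms=9/4b +239.362ms=3/4b
4) 957.447ms=3b +478.723ms=3/2b
5) 1436.17ms=9/2b +478.723ms=3/2b
6) 1914.894ms=6b +478.723ms=3/2b
7) 2393.617ms=15/2b +478.723ms=3/2b
8) 2872.34ms=9b +478.723ms=3/2b
9) 3351.064ms=21/2b +478.723ms=3/2b
Σ=12b of 12 (188bpm 3/8) — PASS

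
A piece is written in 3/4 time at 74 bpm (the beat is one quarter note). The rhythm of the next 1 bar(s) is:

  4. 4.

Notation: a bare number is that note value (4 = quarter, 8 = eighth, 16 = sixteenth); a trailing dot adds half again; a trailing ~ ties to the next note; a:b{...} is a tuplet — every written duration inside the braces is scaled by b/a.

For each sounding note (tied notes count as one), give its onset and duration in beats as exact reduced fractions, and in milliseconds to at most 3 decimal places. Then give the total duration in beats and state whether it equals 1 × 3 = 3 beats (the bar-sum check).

1) 0.0ms=0b +1216.216ms=3/2b
2) 1216.216ms=3/2b +1216.216ms=3/2b
Σ=3b of 3 (74bpm 3/4) — PASS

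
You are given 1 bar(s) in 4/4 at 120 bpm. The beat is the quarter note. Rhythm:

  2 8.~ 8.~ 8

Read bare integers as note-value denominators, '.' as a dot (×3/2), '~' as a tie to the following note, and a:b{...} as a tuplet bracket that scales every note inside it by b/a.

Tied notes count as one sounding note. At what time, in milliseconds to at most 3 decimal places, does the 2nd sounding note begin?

1. 0.0ms @ 0 + 1000.0ms (2)
2. 1000.0ms @ 2 + 1000.0ms (2)

note 2 onset = 2b = 1000.0ms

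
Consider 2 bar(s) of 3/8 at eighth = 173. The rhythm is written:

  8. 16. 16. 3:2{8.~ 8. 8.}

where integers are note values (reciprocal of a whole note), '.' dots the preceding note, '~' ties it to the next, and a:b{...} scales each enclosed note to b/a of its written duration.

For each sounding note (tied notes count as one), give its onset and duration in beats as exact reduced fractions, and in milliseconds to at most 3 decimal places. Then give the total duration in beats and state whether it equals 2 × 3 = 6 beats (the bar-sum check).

1) 0.0ms=0b +520.231ms=3/2b
2) 520.231ms=3/2b +260.116ms=3/4b
3) 780.347ms=9/4b +260.116ms=3/4b
4) 1040.462ms=3b +693.642ms=2b
5) 1734.104ms=5b +346.821ms=1b
Σ=6b of 6 (173bpm 3/8) — PASS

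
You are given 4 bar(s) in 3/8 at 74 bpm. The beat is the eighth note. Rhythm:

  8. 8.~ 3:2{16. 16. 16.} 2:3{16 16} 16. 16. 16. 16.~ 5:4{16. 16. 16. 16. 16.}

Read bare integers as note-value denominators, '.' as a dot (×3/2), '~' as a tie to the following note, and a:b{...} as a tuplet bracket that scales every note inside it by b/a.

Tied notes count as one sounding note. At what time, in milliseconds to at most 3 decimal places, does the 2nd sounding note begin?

note 2 onset = 3/2b = 1216.216ms

1. 0.0ms @ 0 + 1216.216ms (3/2)
2. 1216.216ms @ 3/2 + 1621.622ms (2)
3. 2837.838ms @ 7/2 + 405.405ms (1/2)
4. 3243.243ms @ 4 + 405.405ms (1/2)
5. 3648.649ms @ 9/2 + 608.108ms (3/4)
6. 4256.757ms @ 21/4 + 608.108ms (3/4)
7. 4864.865ms @ 6 + 608.108ms (3/4)
8. 5472.973ms @ 27/4 + 608.108ms (3/4)
9. 6081.081ms @ 15/2 + 608.108ms (3/4)
10. 6689.189ms @ 33/4 + 1094.595ms (27/20)
11. 7783.784ms @ 48/5 + 486.486ms (3/5)
12. 8270.27ms @ 51/5 + 486.486ms (3/5)
13. 8756.757ms @ 54/5 + 486.486ms (3/5)
14. 9243.243ms @ 57/5 + 486.486ms (3/5)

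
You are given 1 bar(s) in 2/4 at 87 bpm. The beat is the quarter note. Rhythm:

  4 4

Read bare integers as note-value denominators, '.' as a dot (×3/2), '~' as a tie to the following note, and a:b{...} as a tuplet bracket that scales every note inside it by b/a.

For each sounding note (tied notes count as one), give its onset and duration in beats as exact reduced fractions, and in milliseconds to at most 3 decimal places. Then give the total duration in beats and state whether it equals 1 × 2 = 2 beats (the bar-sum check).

1) 0.0ms=0b +689.655ms=1b
2) 689.655ms=1b +689.655ms=1b
Σ=2b of 2 (87bpm 2/4) — PASS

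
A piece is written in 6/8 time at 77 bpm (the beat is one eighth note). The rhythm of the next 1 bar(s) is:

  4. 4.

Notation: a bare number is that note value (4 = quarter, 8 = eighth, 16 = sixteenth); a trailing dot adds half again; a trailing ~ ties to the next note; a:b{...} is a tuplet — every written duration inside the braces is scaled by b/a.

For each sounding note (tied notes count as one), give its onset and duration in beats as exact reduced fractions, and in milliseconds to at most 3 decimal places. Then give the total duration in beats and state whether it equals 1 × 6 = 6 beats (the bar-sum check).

1) 0.0ms=0b +2337.662ms=3b
2) 2337.662ms=3b +2337.662ms=3b
Σ=6b of 6 (77bpm 6/8) — PASS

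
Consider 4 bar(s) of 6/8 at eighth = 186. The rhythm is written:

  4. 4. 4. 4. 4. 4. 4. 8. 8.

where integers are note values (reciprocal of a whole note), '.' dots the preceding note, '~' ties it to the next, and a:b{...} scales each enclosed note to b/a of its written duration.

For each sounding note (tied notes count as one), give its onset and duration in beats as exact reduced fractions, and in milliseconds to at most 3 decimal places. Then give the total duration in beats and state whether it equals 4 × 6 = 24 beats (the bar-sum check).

1) 0.0ms=0b +967.742ms=3b
2) 967.742ms=3b +967.742ms=3b
3) 1935.484ms=6b +967.742ms=3b
4) 2903.226ms=9b +967.742ms=3b
5) 3870.968ms=12b +967.742ms=3b
6) 4838.71ms=15b +967.742ms=3b
7) 5806.452ms=18b +967.742ms=3b
8) 6774.194ms=21b +483.871ms=3/2b
9) 7258.065ms=45/2b +483.871ms=3/2b
Σ=24b of 24 (186bpm 6/8) — PASS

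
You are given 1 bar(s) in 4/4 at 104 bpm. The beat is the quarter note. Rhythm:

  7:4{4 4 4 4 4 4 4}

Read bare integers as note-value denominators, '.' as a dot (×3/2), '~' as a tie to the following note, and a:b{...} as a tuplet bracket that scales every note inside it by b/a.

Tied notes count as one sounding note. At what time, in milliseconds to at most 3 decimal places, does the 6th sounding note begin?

1. 0.0ms @ 0 + 329.67ms (4/7)
2. 329.67ms @ 4/7 + 329.67ms (4/7)
3. 659.341ms @ 8/7 + 329.67ms (4/7)
4. 989.011ms @ 12/7 + 329.67ms (4/7)
5. 1318.681ms @ 16/7 + 329.67ms (4/7)
6. 1648.352ms @ 20/7 + 329.67ms (4/7)
7. 1978.022ms @ 24/7 + 329.67ms (4/7)

note 6 onset = 20/7b = 1648.352ms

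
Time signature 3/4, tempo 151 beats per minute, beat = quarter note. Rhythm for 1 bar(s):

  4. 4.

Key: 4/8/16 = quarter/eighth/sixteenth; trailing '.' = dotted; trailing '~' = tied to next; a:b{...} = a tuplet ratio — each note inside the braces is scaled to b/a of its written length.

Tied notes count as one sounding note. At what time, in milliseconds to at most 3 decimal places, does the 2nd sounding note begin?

1. 0.0ms @ 0 + 596.026ms (3/2)
2. 596.026ms @ 3/2 + 596.026ms (3/2)

note 2 onset = 3/2b = 596.026ms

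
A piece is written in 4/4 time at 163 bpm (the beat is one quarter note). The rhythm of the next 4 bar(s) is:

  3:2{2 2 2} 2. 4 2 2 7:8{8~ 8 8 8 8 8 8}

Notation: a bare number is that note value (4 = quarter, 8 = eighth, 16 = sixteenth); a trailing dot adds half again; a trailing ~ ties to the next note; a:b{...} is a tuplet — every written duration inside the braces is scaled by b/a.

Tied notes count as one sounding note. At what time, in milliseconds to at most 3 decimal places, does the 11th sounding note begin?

note 11 onset = 100/7b = 5258.545ms

1. 0.0ms @ 0 + 490.798ms (4/3)
2. 490.798ms @ 4/3 + 490.798ms (4/3)
3. 981.595ms @ 8/3 + 490.798ms (4/3)
4. 1472.393ms @ 4 + 1104.294ms (3)
5. 2576.687ms @ 7 + 368.098ms (1)
6. 2944.785ms @ 8 + 736.196ms (2)
7. 3680.982ms @ 10 + 736.196ms (2)
8. 4417.178ms @ 12 + 420.684ms (8/7)
9. 4837.862ms @ 92/7 + 210.342ms (4/7)
10. 5048.203ms @ 96/7 + 210.342ms (4/7)
11. 5258.545ms @ 100/7 + 210.342ms (4/7)
12. 5468.887ms @ 104/7 + 210.342ms (4/7)
13. 5679.229ms @ 108/7 + 210.342ms (4/7)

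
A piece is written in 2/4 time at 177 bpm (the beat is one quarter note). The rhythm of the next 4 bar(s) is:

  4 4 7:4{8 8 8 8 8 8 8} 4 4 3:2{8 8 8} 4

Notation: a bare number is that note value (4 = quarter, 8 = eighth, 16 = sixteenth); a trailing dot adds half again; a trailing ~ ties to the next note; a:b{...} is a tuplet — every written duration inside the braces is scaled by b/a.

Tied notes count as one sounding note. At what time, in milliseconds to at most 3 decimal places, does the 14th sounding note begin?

note 14 onset = 20/3b = 2259.887ms

1. 0.0ms @ 0 + 338.983ms (1)
2. 338.983ms @ 1 + 338.983ms (1)
3. 677.966ms @ 2 + 96.852ms (2/7)
4. 774.818ms @ 16/7 + 96.852ms (2/7)
5. 871.671ms @ 18/7 + 96.852ms (2/7)
6. 968.523ms @ 20/7 + 96.852ms (2/7)
7. 1065.375ms @ 22/7 + 96.852ms (2/7)
8. 1162.228ms @ 24/7 + 96.852ms (2/7)
9. 1259.08ms @ 26/7 + 96.852ms (2/7)
10. 1355.932ms @ 4 + 338.983ms (1)
11. 1694.915ms @ 5 + 338.983ms (1)
12. 2033.898ms @ 6 + 112.994ms (1/3)
13. 2146.893ms @ 19/3 + 112.994ms (1/3)
14. 2259.887ms @ 20/3 + 112.994ms (1/3)
15. 2372.881ms @ 7 + 338.983ms (1)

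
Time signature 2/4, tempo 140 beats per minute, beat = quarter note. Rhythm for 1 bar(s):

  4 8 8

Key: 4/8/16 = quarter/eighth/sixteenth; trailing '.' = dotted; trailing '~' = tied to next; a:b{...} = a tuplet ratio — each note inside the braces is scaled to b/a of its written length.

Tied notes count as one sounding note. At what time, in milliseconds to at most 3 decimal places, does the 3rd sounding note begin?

note 3 onset = 3/2b = 642.857ms

1. 0.0ms @ 0 + 428.571ms (1)
2. 428.571ms @ 1 + 214.286ms (1/2)
3. 642.857ms @ 3/2 + 214.286ms (1/2)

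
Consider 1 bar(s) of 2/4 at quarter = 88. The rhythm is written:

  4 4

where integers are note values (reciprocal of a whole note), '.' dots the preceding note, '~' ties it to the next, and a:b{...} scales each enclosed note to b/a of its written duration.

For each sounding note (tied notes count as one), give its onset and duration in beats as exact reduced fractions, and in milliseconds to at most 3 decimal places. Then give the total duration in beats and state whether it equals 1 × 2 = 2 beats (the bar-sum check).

1) 0.0ms=0b +681.818ms=1b
2) 681.818ms=1b +681.818ms=1b
Σ=2b of 2 (88bpm 2/4) — PASS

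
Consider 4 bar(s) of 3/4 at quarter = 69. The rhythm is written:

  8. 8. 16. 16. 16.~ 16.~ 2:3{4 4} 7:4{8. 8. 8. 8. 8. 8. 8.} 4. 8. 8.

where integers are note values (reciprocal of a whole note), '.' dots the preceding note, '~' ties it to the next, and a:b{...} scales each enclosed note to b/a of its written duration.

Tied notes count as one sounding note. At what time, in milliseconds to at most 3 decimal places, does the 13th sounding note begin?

1. 0.0ms @ 0 + 652.174ms (3/4)
2. 652.174ms @ 3/4 + 652.174ms (3/4)
3. 1304.348ms @ 3/2 + 326.087ms (3/8)
4. 1630.435ms @ 15/8 + 326.087ms (3/8)
5. 1956.522ms @ 9/4 + 1956.522ms (9/4)
6. 3913.043ms @ 9/2 + 1304.348ms (3/2)
7. 5217.391ms @ 6 + 372.671ms (3/7)
8. 5590.062ms @ 45/7 + 372.671ms (3/7)
9. 5962.733ms @ 48/7 + 372.671ms (3/7)
10. 6335.404ms @ 51/7 + 372.671ms (3/7)
11. 6708.075ms @ 54/7 + 372.671ms (3/7)
12. 7080.745ms @ 57/7 + 372.671ms (3/7)
13. 7453.416ms @ 60/7 + 372.671ms (3/7)
14. 7826.087ms @ 9 + 1304.348ms (3/2)
15. 9130.435ms @ 21/2 + 652.174ms (3/4)
16. 9782.609ms @ 45/4 + 652.174ms (3/4)

note 13 onset = 60/7b = 7453.416ms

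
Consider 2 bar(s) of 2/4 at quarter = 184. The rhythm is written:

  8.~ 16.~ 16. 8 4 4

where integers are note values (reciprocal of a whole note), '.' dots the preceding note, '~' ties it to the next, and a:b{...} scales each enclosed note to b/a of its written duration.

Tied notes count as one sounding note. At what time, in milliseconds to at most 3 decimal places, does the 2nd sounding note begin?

note 2 onset = 3/2b = 489.13ms

1. 0.0ms @ 0 + 489.13ms (3/2)
2. 489.13ms @ 3/2 + 163.043ms (1/2)
3. 652.174ms @ 2 + 326.087ms (1)
4. 978.261ms @ 3 + 326.087ms (1)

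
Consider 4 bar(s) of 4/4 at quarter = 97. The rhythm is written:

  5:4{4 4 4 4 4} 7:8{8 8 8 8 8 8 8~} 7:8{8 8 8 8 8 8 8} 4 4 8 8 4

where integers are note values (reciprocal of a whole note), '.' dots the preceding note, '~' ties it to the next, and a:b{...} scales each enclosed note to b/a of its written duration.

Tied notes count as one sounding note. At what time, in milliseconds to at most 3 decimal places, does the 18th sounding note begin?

note 18 onset = 80/7b = 7069.219ms

1. 0.0ms @ 0 + 494.845ms (4/5)
2. 494.845ms @ 4/5 + 494.845ms (4/5)
3. 989.691ms @ 8/5 + 494.845ms (4/5)
4. 1484.536ms @ 12/5 + 494.845ms (4/5)
5. 1979.381ms @ 16/5 + 494.845ms (4/5)
6. 2474.227ms @ 4 + 353.461ms (4/7)
7. 2827.688ms @ 32/7 + 353.461ms (4/7)
8. 3181.149ms @ 36/7 + 353.461ms (4/7)
9. 3534.61ms @ 40/7 + 353.461ms (4/7)
10. 3888.071ms @ 44/7 + 353.461ms (4/7)
11. 4241.532ms @ 48/7 + 353.461ms (4/7)
12. 4594.993ms @ 52/7 + 706.922ms (8/7)
13. 5301.915ms @ 60/7 + 353.461ms (4/7)
14. 5655.376ms @ 64/7 + 353.461ms (4/7)
15. 6008.837ms @ 68/7 + 353.461ms (4/7)
16. 6362.297ms @ 72/7 + 353.461ms (4/7)
17. 6715.758ms @ 76/7 + 353.461ms (4/7)
18. 7069.219ms @ 80/7 + 353.461ms (4/7)
19. 7422.68ms @ 12 + 618.557ms (1)
20. 8041.237ms @ 13 + 618.557ms (1)
21. 8659.794ms @ 14 + 309.278ms (1/2)
22. 8969.072ms @ 29/2 + 309.278ms (1/2)
23. 9278.351ms @ 15 + 618.557ms (1)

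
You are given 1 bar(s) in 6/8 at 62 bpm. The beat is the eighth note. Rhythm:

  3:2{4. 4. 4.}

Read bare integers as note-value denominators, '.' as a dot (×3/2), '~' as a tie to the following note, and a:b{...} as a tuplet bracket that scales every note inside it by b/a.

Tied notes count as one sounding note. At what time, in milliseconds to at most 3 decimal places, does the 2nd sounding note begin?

1. 0.0ms @ 0 + 1935.484ms (2)
2. 1935.484ms @ 2 + 1935.484ms (2)
3. 3870.968ms @ 4 + 1935.484ms (2)

note 2 onset = 2b = 1935.484ms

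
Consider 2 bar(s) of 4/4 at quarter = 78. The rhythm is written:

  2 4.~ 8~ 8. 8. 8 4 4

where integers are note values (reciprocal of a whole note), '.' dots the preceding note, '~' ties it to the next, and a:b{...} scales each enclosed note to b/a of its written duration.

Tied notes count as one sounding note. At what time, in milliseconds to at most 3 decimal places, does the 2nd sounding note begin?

note 2 onset = 2b = 1538.462ms

1. 0.0ms @ 0 + 1538.462ms (2)
2. 1538.462ms @ 2 + 2115.385ms (11/4)
3. 3653.846ms @ 19/4 + 576.923ms (3/4)
4. 4230.769ms @ 11/2 + 384.615ms (1/2)
5. 4615.385ms @ 6 + 769.231ms (1)
6. 5384.615ms @ 7 + 769.231ms (1)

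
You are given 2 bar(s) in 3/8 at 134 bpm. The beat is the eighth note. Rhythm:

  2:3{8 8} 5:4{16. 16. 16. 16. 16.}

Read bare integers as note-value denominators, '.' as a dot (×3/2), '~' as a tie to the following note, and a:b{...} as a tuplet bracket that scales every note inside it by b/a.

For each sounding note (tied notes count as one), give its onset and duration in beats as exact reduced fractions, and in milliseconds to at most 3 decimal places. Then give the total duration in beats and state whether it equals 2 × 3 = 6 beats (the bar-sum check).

1) 0.0ms=0b +671.642ms=3/2b
2) 671.642ms=3/2b +671.642ms=3/2b
3) 1343.284ms=3b +268.657ms=3/5b
4) 1611.94ms=18/5b +268.657ms=3/5b
5) 1880.597ms=21/5b +268.657ms=3/5b
6) 2149.254ms=24/5b +268.657ms=3/5b
7) 2417.91ms=27/5b +268.657ms=3/5b
Σ=6b of 6 (134bpm 3/8) — PASS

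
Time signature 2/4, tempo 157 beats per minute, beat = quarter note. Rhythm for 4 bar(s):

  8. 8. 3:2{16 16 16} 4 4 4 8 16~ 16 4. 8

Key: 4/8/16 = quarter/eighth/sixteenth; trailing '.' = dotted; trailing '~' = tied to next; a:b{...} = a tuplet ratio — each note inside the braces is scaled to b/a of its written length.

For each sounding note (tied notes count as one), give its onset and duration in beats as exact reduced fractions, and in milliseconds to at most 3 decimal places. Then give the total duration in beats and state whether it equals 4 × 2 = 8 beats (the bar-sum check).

1) 0.0ms=0b +286.624ms=3/4b
2) 286.624ms=3/4b +286.624ms=3/4b
3) 573.248ms=3/2b +63.694ms=1/6b
4) 636.943ms=5/3b +63.694ms=1/6b
5) 700.637ms=11/6b +63.694ms=1/6b
6) 764.331ms=2b +382.166ms=1b
7) 1146.497ms=3b +382.166ms=1b
8) 1528.662ms=4b +382.166ms=1b
9) 1910.828ms=5b +191.083ms=1/2b
10) 2101.911ms=11/2b +191.083ms=1/2b
11) 2292.994ms=6b +573.248ms=3/2b
12) 2866.242ms=15/2b +191.083ms=1/2b
Σ=8b of 8 (157bpm 2/4) — PASS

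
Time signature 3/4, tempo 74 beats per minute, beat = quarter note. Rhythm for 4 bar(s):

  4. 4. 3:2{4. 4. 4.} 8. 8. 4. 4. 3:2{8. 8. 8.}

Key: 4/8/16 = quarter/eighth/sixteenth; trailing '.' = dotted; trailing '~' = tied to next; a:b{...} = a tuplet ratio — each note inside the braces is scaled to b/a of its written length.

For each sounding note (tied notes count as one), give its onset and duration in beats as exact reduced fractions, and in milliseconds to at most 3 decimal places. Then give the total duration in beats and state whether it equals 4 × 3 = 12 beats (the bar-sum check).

1) 0.0ms=0b +1216.216ms=3/2b
2) 1216.216ms=3/2b +1216.216ms=3/2b
3) 2432.432ms=3b +810.811ms=1b
4) 3243.243ms=4b +810.811ms=1b
5) 4054.054ms=5b +810.811ms=1b
6) 4864.865ms=6b +608.108ms=3/4b
7) 5472.973ms=27/4b +608.108ms=3/4b
8) 6081.081ms=15/2b +1216.216ms=3/2b
9) 7297.297ms=9b +1216.216ms=3/2b
10) 8513.514ms=21/2b +405.405ms=1/2b
11) 8918.919ms=11b +405.405ms=1/2b
12) 9324.324ms=23/2b +405.405ms=1/2b
Σ=12b of 12 (74bpm 3/4) — PASS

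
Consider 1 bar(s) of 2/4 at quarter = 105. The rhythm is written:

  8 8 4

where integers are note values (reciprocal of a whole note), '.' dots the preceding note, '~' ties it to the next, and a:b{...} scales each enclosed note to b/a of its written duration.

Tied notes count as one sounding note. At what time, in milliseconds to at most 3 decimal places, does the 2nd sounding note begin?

1. 0.0ms @ 0 + 285.714ms (1/2)
2. 285.714ms @ 1/2 + 285.714ms (1/2)
3. 571.429ms @ 1 + 571.429ms (1)

note 2 onset = 1/2b = 285.714ms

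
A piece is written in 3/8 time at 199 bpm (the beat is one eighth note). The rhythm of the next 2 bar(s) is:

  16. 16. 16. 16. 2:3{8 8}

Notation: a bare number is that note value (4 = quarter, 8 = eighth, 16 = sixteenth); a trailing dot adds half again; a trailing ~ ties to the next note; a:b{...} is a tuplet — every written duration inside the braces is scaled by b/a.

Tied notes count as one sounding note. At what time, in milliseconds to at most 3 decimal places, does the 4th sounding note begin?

note 4 onset = 9/4b = 678.392ms

1. 0.0ms @ 0 + 226.131ms (3/4)
2. 226.131ms @ 3/4 + 226.131ms (3/4)
3. 452.261ms @ 3/2 + 226.131ms (3/4)
4. 678.392ms @ 9/4 + 226.131ms (3/4)
5. 904.523ms @ 3 + 452.261ms (3/2)
6. 1356.784ms @ 9/2 + 452.261ms (3/2)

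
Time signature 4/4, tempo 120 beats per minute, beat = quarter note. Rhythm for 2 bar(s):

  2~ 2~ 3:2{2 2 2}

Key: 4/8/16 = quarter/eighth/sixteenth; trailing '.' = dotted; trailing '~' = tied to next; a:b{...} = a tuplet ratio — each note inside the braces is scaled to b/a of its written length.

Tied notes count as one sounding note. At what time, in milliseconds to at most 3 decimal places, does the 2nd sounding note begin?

1. 0.0ms @ 0 + 2666.667ms (16/3)
2. 2666.667ms @ 16/3 + 666.667ms (4/3)
3. 3333.333ms @ 20/3 + 666.667ms (4/3)

note 2 onset = 16/3b = 2666.667ms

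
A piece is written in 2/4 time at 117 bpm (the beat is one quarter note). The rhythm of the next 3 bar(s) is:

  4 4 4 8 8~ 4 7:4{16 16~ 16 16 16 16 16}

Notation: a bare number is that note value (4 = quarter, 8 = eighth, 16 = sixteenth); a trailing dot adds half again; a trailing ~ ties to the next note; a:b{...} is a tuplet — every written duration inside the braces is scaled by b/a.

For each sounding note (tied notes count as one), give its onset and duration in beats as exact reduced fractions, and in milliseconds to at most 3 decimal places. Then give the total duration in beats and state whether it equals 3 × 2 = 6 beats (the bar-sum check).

1) 0.0ms=0b +512.821ms=1b
2) 512.821ms=1b +512.821ms=1b
3) 1025.641ms=2b +512.821ms=1b
4) 1538.462ms=3b +256.41ms=1/2b
5) 1794.872ms=7/2b +769.231ms=3/2b
6) 2564.103ms=5b +73.26ms=1/7b
7) 2637.363ms=36/7b +146.52ms=2/7b
8) 2783.883ms=38/7b +73.26ms=1/7b
9) 2857.143ms=39/7b +73.26ms=1/7b
10) 2930.403ms=40/7b +73.26ms=1/7b
11) 3003.663ms=41/7b +73.26ms=1/7b
Σ=6b of 6 (117bpm 2/4) — PASS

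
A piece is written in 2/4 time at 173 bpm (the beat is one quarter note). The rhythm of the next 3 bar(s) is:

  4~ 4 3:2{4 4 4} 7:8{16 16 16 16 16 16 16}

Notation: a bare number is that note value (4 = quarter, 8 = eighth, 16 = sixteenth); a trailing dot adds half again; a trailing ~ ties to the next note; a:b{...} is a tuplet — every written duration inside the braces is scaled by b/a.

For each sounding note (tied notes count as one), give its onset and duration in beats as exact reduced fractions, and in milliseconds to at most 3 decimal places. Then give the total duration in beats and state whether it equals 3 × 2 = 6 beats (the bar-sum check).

1) 0.0ms=0b +693.642ms=2b
2) 693.642ms=2b +231.214ms=2/3b
3) 924.855ms=8/3b +231.214ms=2/3b
4) 1156.069ms=10/3b +231.214ms=2/3b
5) 1387.283ms=4b +99.092ms=2/7b
6) 1486.375ms=30/7b +99.092ms=2/7b
7) 1585.467ms=32/7b +99.092ms=2/7b
8) 1684.558ms=34/7b +99.092ms=2/7b
9) 1783.65ms=36/7b +99.092ms=2/7b
10) 1882.742ms=38/7b +99.092ms=2/7b
11) 1981.833ms=40/7b +99.092ms=2/7b
Σ=6b of 6 (173bpm 2/4) — PASS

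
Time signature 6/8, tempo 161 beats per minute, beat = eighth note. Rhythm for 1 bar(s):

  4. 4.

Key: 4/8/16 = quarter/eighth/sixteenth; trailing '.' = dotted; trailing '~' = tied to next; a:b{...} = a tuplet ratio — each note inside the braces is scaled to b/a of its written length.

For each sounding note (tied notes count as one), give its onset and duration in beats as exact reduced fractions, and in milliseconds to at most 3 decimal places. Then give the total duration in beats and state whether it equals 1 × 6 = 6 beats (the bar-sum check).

1) 0.0ms=0b +1118.012ms=3b
2) 1118.012ms=3b +1118.012ms=3b
Σ=6b of 6 (161bpm 6/8) — PASS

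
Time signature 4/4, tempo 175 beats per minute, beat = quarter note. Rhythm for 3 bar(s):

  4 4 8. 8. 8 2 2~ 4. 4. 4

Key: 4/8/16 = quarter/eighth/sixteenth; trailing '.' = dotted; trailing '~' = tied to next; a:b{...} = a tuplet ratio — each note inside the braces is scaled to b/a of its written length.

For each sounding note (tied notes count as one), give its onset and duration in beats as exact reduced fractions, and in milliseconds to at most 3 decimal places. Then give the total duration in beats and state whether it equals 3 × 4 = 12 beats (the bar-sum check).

1) 0.0ms=0b +342.857ms=1b
2) 342.857ms=1b +342.857ms=1b
3) 685.714ms=2b +257.143ms=3/4b
4) 942.857ms=11/4b +257.143ms=3/4b
5) 1200.0ms=7/2b +171.429ms=1/2b
6) 1371.429ms=4b +685.714ms=2b
7) 2057.143ms=6b +1200.0ms=7/2b
8) 3257.143ms=19/2b +514.286ms=3/2b
9) 3771.429ms=11b +342.857ms=1b
Σ=12b of 12 (175bpm 4/4) — PASS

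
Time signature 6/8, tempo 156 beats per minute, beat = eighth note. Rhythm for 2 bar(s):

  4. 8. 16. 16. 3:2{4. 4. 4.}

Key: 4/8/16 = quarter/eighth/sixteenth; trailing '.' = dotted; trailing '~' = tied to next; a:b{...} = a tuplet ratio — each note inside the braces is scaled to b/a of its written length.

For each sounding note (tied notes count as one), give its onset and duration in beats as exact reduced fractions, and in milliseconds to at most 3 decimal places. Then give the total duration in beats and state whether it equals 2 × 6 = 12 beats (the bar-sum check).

1) 0.0ms=0b +1153.846ms=3b
2) 1153.846ms=3b +576.923ms=3/2b
3) 1730.769ms=9/2b +288.462ms=3/4b
4) 2019.231ms=21/4b +288.462ms=3/4b
5) 2307.692ms=6b +769.231ms=2b
6) 3076.923ms=8b +769.231ms=2b
7) 3846.154ms=10b +769.231ms=2b
Σ=12b of 12 (156bpm 6/8) — PASS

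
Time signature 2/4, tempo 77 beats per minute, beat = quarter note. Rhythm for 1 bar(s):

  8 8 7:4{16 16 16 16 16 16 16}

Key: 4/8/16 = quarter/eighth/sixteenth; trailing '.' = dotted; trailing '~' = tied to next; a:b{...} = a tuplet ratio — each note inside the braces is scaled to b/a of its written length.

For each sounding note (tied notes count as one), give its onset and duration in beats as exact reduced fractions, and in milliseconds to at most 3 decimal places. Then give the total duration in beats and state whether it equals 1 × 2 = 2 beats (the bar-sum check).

1) 0.0ms=0b +389.61ms=1/2b
2) 389.61ms=1/2b +389.61ms=1/2b
3) 779.221ms=1b +111.317ms=1/7b
4) 890.538ms=8/7b +111.317ms=1/7b
5) 1001.855ms=9/7b +111.317ms=1/7b
6) 1113.173ms=10/7b +111.317ms=1/7b
7) 1224.49ms=11/7b +111.317ms=1/7b
8) 1335.807ms=12/7b +111.317ms=1/7b
9) 1447.124ms=13/7b +111.317ms=1/7b
Σ=2b of 2 (77bpm 2/4) — PASS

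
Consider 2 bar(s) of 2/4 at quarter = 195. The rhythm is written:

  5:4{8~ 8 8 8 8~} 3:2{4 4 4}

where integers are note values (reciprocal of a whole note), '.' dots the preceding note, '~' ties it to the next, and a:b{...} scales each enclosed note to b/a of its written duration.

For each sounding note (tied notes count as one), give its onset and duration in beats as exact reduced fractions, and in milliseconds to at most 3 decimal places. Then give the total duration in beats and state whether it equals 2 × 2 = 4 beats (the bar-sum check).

1) 0.0ms=0b +246.154ms=4/5b
2) 246.154ms=4/5b +123.077ms=2/5b
3) 369.231ms=6/5b +123.077ms=2/5b
4) 492.308ms=8/5b +328.205ms=16/15b
5) 820.513ms=8/3b +205.128ms=2/3b
6) 1025.641ms=10/3b +205.128ms=2/3b
Σ=4b of 4 (195bpm 2/4) — PASS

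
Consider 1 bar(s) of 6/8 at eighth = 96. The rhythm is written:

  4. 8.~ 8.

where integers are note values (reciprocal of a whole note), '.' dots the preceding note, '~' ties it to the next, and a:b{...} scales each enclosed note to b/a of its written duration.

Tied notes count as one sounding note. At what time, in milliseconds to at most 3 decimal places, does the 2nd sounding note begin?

note 2 onset = 3b = 1875.0ms

1. 0.0ms @ 0 + 1875.0ms (3)
2. 1875.0ms @ 3 + 1875.0ms (3)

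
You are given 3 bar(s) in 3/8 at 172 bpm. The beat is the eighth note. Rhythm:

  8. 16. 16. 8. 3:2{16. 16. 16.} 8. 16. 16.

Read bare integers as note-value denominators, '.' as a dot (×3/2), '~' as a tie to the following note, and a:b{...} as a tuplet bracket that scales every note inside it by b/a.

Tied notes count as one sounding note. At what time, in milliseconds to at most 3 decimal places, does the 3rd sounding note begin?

1. 0.0ms @ 0 + 523.256ms (3/2)
2. 523.256ms @ 3/2 + 261.628ms (3/4)
3. 784.884ms @ 9/4 + 261.628ms (3/4)
4. 1046.512ms @ 3 + 523.256ms (3/2)
5. 1569.767ms @ 9/2 + 174.419ms (1/2)
6. 1744.186ms @ 5 + 174.419ms (1/2)
7. 1918.605ms @ 11/2 + 174.419ms (1/2)
8. 2093.023ms @ 6 + 523.256ms (3/2)
9. 2616.279ms @ 15/2 + 261.628ms (3/4)
10. 2877.907ms @ 33/4 + 261.628ms (3/4)

note 3 onset = 9/4b = 784.884ms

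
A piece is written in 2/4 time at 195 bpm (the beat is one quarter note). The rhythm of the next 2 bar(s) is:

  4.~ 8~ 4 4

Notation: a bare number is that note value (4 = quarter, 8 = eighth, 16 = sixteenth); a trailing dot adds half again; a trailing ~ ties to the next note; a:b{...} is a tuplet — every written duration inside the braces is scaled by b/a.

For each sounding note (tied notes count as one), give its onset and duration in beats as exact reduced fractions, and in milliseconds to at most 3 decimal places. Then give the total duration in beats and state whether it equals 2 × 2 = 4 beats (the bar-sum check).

1) 0.0ms=0b +923.077ms=3b
2) 923.077ms=3b +307.692ms=1b
Σ=4b of 4 (195bpm 2/4) — PASS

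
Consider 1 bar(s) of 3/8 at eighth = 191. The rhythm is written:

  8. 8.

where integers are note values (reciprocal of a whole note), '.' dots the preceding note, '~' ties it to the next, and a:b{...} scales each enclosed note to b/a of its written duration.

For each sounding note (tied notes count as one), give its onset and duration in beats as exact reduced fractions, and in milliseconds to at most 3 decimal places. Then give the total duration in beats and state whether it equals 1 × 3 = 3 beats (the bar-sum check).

1) 0.0ms=0b +471.204ms=3/2b
2) 471.204ms=3/2b +471.204ms=3/2b
Σ=3b of 3 (191bpm 3/8) — PASS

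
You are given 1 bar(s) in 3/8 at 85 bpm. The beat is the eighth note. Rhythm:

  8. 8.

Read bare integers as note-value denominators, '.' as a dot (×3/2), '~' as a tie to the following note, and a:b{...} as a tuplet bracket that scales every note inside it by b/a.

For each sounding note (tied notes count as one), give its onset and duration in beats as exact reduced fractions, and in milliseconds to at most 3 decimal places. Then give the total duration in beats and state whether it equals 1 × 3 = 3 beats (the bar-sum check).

1) 0.0ms=0b +1058.824ms=3/2b
2) 1058.824ms=3/2b +1058.824ms=3/2b
Σ=3b of 3 (85bpm 3/8) — PASS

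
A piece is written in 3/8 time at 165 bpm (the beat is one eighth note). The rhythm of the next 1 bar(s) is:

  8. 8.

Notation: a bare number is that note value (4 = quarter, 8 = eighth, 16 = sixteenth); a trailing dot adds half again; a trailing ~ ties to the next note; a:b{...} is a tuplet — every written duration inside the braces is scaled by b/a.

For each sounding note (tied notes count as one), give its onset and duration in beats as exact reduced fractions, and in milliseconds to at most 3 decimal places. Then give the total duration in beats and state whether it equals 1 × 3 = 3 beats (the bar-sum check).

1) 0.0ms=0b +545.455ms=3/2b
2) 545.455ms=3/2b +545.455ms=3/2b
Σ=3b of 3 (165bpm 3/8) — PASS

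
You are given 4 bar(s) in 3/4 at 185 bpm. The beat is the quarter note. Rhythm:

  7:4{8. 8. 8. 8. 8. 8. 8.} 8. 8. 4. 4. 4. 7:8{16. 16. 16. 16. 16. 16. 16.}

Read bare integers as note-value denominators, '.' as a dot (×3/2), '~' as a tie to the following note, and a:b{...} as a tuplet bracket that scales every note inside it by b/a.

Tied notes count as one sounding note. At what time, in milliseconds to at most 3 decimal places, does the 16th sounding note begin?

1. 0.0ms @ 0 + 138.996ms (3/7)
2. 138.996ms @ 3/7 + 138.996ms (3/7)
3. 277.992ms @ 6/7 + 138.996ms (3/7)
4. 416.988ms @ 9/7 + 138.996ms (3/7)
5. 555.985ms @ 12/7 + 138.996ms (3/7)
6. 694.981ms @ 15/7 + 138.996ms (3/7)
7. 833.977ms @ 18/7 + 138.996ms (3/7)
8. 972.973ms @ 3 + 243.243ms (3/4)
9. 1216.216ms @ 15/4 + 243.243ms (3/4)
10. 1459.459ms @ 9/2 + 486.486ms (3/2)
11. 1945.946ms @ 6 + 486.486ms (3/2)
12. 2432.432ms @ 15/2 + 486.486ms (3/2)
13. 2918.919ms @ 9 + 138.996ms (3/7)
14. 3057.915ms @ 66/7 + 138.996ms (3/7)
15. 3196.911ms @ 69/7 + 138.996ms (3/7)
16. 3335.907ms @ 72/7 + 138.996ms (3/7)
17. 3474.903ms @ 75/7 + 138.996ms (3/7)
18. 3613.9ms @ 78/7 + 138.996ms (3/7)
19. 3752.896ms @ 81/7 + 138.996ms (3/7)

note 16 onset = 72/7b = 3335.907ms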